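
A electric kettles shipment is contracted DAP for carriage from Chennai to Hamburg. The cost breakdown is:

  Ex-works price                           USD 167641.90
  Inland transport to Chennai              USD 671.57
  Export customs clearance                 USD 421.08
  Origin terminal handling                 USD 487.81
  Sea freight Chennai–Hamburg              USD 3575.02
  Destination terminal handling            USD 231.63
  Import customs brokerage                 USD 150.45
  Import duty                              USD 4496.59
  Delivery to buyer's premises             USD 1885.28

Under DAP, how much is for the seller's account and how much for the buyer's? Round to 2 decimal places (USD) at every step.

Seller: USD 174914.29; buyer: USD 4647.04

DAP: the seller bears all costs to the named destination except import duty and clearance.
Seller's account: goods 167641.90 + inland to port 671.57 + export clearance 421.08 + origin terminal 487.81 + freight 3575.02 + destination terminal 231.63 + delivery 1885.28 = 174914.29
Buyer's account: brokerage 150.45 + duty 4496.59 = 4647.04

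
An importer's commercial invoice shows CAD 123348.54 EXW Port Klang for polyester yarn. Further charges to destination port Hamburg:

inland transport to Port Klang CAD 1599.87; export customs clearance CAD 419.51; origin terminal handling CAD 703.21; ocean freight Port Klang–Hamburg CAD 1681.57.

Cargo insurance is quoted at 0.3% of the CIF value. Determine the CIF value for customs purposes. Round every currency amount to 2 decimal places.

Let C be the CIF value. C = EXW price + pre-shipment costs + freight + 0.3% × C
C − 0.3% × C = 123348.54 + 1599.87 + 419.51 + 703.21 + 1681.57
0.997 × C = 127752.70
C = 127752.70 / 0.997 = 128137.11
Insurance premium = 0.3% × 128137.11 = 384.41

CIF value: CAD 128137.11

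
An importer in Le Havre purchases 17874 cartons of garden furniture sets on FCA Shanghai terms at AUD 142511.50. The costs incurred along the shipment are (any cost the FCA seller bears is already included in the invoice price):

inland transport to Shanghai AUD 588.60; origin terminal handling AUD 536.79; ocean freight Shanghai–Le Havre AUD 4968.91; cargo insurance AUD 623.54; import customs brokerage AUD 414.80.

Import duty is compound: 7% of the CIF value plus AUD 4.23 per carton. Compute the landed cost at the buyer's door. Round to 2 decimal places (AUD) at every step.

Total landed cost: AUD 235067.41

FCA: the seller delivers export-cleared goods to the carrier; the buyer bears costs from that point.
Already in the invoice (seller's account under FCA): inland to port — exclude.
CIF value = FCA price + origin terminal + freight + insurance = 142511.50 + 536.79 + 4968.91 + 623.54 = 148640.74
Ad valorem component: 148640.74 × 7% = 10404.85
Specific component: 17874 × 4.23 = 75607.02
Import duty = 10404.85 + 75607.02 = 86011.87
Buyer bears: origin terminal 536.79 + freight 4968.91 + insurance 623.54 + brokerage 414.80 + duty 86011.87 = 92555.91
Landed cost = invoice 142511.50 + 92555.91 = 235067.41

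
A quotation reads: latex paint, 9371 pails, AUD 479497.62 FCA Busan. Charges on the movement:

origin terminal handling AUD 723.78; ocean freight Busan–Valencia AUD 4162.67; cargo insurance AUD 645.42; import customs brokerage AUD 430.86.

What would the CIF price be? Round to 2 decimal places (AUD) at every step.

Not relevant to the conversion: brokerage — on the buyer under both terms; not part of either seller's price.
From FCA to CIF, the seller additionally bears: origin terminal, freight, insurance.
CIF price = 479497.62 + 723.78 + 4162.67 + 645.42 = 485029.49

CIF price: AUD 485029.49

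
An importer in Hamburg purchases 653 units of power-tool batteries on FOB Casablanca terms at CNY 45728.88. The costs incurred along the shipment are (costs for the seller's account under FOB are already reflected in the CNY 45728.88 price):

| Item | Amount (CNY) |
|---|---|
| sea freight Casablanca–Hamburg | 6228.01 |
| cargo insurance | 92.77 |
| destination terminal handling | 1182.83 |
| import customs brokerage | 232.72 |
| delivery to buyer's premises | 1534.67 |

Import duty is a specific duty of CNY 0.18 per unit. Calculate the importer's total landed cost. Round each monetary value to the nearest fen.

FOB: the seller bears costs until goods are on board at the origin port; the buyer bears freight, insurance and all costs thereafter.
CIF value = FOB price + freight + insurance = 45728.88 + 6228.01 + 92.77 = 52049.66
Import duty = 653 × 0.18 = 117.54
Buyer bears: freight 6228.01 + insurance 92.77 + destination terminal 1182.83 + brokerage 232.72 + delivery 1534.67 + duty 117.54 = 9388.54
Landed cost = invoice 45728.88 + 9388.54 = 55117.42

Total landed cost: CNY 55117.42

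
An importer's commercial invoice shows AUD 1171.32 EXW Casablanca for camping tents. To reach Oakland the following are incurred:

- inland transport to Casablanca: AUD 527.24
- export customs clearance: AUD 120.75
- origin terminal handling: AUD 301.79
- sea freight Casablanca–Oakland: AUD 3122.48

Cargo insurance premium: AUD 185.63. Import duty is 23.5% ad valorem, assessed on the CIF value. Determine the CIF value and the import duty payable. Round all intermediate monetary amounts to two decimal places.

CIF = EXW price + pre-shipment costs + freight + insurance
CIF = 1171.32 + 527.24 + 120.75 + 301.79 + 3122.48 + 185.63 = 5429.21
Import duty = 5429.21 × 23.5% = 1275.86

CIF value: AUD 5429.21; import duty: AUD 1275.86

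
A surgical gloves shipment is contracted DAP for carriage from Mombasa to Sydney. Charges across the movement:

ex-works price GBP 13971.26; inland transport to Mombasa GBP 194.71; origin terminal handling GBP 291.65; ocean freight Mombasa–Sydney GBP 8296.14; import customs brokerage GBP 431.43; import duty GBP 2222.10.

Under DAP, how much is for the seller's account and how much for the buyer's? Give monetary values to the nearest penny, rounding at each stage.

DAP: the seller bears all costs to the named destination except import duty and clearance.
Seller's account: goods 13971.26 + inland to port 194.71 + origin terminal 291.65 + freight 8296.14 = 22753.76
Buyer's account: brokerage 431.43 + duty 2222.10 = 2653.53

Seller: GBP 22753.76; buyer: GBP 2653.53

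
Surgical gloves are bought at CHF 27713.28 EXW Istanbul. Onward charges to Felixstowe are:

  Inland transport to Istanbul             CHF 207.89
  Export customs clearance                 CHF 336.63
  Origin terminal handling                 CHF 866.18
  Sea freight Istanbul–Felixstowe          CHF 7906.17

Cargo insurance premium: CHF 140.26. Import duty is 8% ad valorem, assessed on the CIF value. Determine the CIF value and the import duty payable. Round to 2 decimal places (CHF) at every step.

CIF = EXW price + pre-shipment costs + freight + insurance
CIF = 27713.28 + 207.89 + 336.63 + 866.18 + 7906.17 + 140.26 = 37170.41
Import duty = 37170.41 × 8% = 2973.63

CIF value: CHF 37170.41; import duty: CHF 2973.63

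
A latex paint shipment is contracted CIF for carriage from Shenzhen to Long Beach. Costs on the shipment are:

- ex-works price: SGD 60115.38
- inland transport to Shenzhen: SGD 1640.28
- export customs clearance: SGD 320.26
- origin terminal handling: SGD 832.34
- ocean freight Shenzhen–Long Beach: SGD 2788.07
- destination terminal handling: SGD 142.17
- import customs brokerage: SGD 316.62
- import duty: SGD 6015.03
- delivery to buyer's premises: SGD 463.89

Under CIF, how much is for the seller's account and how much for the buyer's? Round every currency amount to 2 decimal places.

CIF: the seller pays costs through ocean freight and marine insurance to the destination port.
Seller's account: goods 60115.38 + inland to port 1640.28 + export clearance 320.26 + origin terminal 832.34 + freight 2788.07 = 65696.33
Buyer's account: destination terminal 142.17 + brokerage 316.62 + duty 6015.03 + delivery 463.89 = 6937.71

Seller: SGD 65696.33; buyer: SGD 6937.71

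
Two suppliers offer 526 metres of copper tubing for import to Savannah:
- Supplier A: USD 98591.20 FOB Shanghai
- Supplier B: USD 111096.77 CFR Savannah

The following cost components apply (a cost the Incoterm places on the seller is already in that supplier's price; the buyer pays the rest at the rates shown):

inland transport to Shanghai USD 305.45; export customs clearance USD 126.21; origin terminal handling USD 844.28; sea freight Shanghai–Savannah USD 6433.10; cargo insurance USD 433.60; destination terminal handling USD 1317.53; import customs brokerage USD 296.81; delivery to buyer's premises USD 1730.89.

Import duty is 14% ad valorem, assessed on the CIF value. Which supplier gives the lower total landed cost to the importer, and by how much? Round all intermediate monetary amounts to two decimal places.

Supplier A is cheaper by USD 6922.61

Supplier A (FOB):
CIF value = FOB price + freight + insurance = 98591.20 + 6433.10 + 433.60 = 105457.90
Import duty = 105457.90 × 14% = 14764.11
Buyer bears (A): 6433.10 + 433.60 + 1317.53 + 296.81 + 1730.89 = 10211.93
Landed cost (A) = invoice 98591.20 + 10211.93 + duty 14764.11 = 123567.24
Supplier B (CFR):
CIF value = CFR price + insurance = 111096.77 + 433.60 = 111530.37
Import duty = 111530.37 × 14% = 15614.25
Buyer bears (B): 433.60 + 1317.53 + 296.81 + 1730.89 = 3778.83
Landed cost (B) = invoice 111096.77 + 3778.83 + duty 15614.25 = 130489.85
Difference = |123567.24 − 130489.85| = 6922.61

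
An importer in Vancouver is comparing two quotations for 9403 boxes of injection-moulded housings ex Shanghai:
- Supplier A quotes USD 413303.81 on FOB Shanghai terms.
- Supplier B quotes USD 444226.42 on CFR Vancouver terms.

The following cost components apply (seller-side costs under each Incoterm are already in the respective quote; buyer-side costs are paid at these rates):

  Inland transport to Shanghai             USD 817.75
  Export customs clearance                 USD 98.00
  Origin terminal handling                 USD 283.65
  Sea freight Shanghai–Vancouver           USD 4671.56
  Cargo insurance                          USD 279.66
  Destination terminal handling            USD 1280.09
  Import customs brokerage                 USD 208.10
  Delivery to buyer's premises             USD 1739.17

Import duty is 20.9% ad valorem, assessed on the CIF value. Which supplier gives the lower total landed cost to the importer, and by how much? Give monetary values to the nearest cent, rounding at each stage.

Supplier A (FOB):
CIF value = FOB price + freight + insurance = 413303.81 + 4671.56 + 279.66 = 418255.03
Import duty = 418255.03 × 20.9% = 87415.30
Buyer bears (A): 4671.56 + 279.66 + 1280.09 + 208.10 + 1739.17 = 8178.58
Landed cost (A) = invoice 413303.81 + 8178.58 + duty 87415.30 = 508897.69
Supplier B (CFR):
CIF value = CFR price + insurance = 444226.42 + 279.66 = 444506.08
Import duty = 444506.08 × 20.9% = 92901.77
Buyer bears (B): 279.66 + 1280.09 + 208.10 + 1739.17 = 3507.02
Landed cost (B) = invoice 444226.42 + 3507.02 + duty 92901.77 = 540635.21
Difference = |508897.69 − 540635.21| = 31737.52

Supplier A is cheaper by USD 31737.52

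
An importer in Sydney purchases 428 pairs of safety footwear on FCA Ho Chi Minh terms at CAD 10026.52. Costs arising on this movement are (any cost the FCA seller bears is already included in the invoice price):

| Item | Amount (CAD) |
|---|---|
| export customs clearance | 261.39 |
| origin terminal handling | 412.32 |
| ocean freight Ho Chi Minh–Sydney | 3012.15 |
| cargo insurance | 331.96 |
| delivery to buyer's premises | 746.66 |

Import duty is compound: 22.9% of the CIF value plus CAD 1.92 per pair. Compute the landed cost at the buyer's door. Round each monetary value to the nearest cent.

FCA: the seller delivers export-cleared goods to the carrier; the buyer bears costs from that point.
Already in the invoice (seller's account under FCA): export clearance — exclude.
CIF value = FCA price + origin terminal + freight + insurance = 10026.52 + 412.32 + 3012.15 + 331.96 = 13782.95
Ad valorem component: 13782.95 × 22.9% = 3156.30
Specific component: 428 × 1.92 = 821.76
Import duty = 3156.30 + 821.76 = 3978.06
Buyer bears: origin terminal 412.32 + freight 3012.15 + insurance 331.96 + delivery 746.66 + duty 3978.06 = 8481.15
Landed cost = invoice 10026.52 + 8481.15 = 18507.67

Total landed cost: CAD 18507.67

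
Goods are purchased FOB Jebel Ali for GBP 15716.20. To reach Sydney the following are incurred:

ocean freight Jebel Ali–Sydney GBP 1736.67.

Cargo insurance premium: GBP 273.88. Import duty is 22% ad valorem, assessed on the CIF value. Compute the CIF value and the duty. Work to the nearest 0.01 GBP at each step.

CIF value: GBP 17726.75; import duty: GBP 3899.89

CIF = FOB price + freight + insurance
CIF = 15716.20 + 1736.67 + 273.88 = 17726.75
Import duty = 17726.75 × 22% = 3899.89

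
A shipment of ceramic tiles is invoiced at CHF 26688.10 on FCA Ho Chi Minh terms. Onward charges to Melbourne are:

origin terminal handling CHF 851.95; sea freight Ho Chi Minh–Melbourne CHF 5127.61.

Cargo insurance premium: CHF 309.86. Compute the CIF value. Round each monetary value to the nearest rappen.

CIF value: CHF 32977.52

CIF = FCA price + pre-shipment costs + freight + insurance
CIF = 26688.10 + 851.95 + 5127.61 + 309.86 = 32977.52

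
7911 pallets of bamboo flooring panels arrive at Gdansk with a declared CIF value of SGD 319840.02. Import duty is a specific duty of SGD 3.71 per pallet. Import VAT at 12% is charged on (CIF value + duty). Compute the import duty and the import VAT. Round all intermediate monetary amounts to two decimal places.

Import duty: SGD 29349.81; import VAT: SGD 41902.78

Import duty = 7911 × 3.71 = 29349.81
VAT base = CIF + duty = 319840.02 + 29349.81 = 349189.83
Import VAT = 349189.83 × 12% = 41902.78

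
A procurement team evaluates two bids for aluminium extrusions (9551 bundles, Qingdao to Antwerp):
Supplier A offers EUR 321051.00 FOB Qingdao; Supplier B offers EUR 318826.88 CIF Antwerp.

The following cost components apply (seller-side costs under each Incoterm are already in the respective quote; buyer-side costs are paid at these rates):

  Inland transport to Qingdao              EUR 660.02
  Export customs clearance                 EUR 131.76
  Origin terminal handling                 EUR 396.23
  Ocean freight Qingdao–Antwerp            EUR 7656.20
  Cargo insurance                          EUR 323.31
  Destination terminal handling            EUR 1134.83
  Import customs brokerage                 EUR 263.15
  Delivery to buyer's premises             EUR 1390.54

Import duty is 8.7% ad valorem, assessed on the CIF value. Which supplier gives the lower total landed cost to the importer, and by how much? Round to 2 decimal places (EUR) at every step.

Supplier A (FOB):
CIF value = FOB price + freight + insurance = 321051.00 + 7656.20 + 323.31 = 329030.51
Import duty = 329030.51 × 8.7% = 28625.65
Buyer bears (A): 7656.20 + 323.31 + 1134.83 + 263.15 + 1390.54 = 10768.03
Landed cost (A) = invoice 321051.00 + 10768.03 + duty 28625.65 = 360444.68
Supplier B (CIF):
The CIF price already equals the CIF value: 318826.88
Import duty = 318826.88 × 8.7% = 27737.94
Buyer bears (B): 1134.83 + 263.15 + 1390.54 = 2788.52
Landed cost (B) = invoice 318826.88 + 2788.52 + duty 27737.94 = 349353.34
Difference = |360444.68 − 349353.34| = 11091.34

Supplier B is cheaper by EUR 11091.34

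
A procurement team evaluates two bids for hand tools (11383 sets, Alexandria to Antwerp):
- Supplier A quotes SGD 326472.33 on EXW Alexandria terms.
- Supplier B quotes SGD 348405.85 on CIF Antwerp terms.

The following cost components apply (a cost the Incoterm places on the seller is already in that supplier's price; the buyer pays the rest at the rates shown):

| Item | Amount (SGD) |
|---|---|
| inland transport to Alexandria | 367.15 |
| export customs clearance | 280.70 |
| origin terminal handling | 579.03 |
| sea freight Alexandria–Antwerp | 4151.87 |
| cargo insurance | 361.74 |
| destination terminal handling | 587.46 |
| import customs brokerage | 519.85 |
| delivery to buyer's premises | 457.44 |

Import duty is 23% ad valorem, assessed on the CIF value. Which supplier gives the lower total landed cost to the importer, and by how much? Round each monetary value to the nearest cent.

Supplier A (EXW):
CIF value = EXW price + inland to port + export clearance + origin terminal + freight + insurance = 326472.33 + 367.15 + 280.70 + 579.03 + 4151.87 + 361.74 = 332212.82
Import duty = 332212.82 × 23% = 76408.95
Buyer bears (A): 367.15 + 280.70 + 579.03 + 4151.87 + 361.74 + 587.46 + 519.85 + 457.44 = 7305.24
Landed cost (A) = invoice 326472.33 + 7305.24 + duty 76408.95 = 410186.52
Supplier B (CIF):
The CIF price already equals the CIF value: 348405.85
Import duty = 348405.85 × 23% = 80133.35
Buyer bears (B): 587.46 + 519.85 + 457.44 = 1564.75
Landed cost (B) = invoice 348405.85 + 1564.75 + duty 80133.35 = 430103.95
Difference = |410186.52 − 430103.95| = 19917.43

Supplier A is cheaper by SGD 19917.43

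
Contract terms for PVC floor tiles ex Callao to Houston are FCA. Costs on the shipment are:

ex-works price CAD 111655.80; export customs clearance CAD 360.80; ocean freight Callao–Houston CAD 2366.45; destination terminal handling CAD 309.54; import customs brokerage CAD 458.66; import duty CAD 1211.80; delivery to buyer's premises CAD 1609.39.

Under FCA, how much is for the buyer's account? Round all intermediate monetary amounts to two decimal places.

FCA: the seller delivers export-cleared goods to the carrier; the buyer bears costs from that point.
Seller's account: goods 111655.80 + export clearance 360.80 = 112016.60
Buyer's account: freight 2366.45 + destination terminal 309.54 + brokerage 458.66 + duty 1211.80 + delivery 1609.39 = 5955.84

Buyer's account: CAD 5955.84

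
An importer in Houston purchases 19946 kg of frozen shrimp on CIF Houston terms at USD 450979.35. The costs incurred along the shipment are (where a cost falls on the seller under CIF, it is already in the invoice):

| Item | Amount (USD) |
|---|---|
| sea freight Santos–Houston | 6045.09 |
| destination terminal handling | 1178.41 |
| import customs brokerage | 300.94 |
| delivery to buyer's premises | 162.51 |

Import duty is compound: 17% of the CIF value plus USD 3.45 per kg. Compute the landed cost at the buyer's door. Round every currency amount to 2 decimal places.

CIF: the seller pays costs through ocean freight and marine insurance to the destination port.
Already in the invoice (seller's account under CIF): freight — exclude.
The CIF price already equals the CIF value: 450979.35
Ad valorem component: 450979.35 × 17% = 76666.49
Specific component: 19946 × 3.45 = 68813.70
Import duty = 76666.49 + 68813.70 = 145480.19
Buyer bears: destination terminal 1178.41 + brokerage 300.94 + delivery 162.51 + duty 145480.19 = 147122.05
Landed cost = invoice 450979.35 + 147122.05 = 598101.40

Total landed cost: USD 598101.40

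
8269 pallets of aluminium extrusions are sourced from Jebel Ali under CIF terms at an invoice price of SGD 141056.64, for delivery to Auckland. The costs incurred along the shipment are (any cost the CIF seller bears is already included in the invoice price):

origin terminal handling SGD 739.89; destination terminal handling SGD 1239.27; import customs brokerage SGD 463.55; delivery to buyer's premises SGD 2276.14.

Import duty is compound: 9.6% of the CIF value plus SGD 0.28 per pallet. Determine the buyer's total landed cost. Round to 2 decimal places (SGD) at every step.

CIF: the seller pays costs through ocean freight and marine insurance to the destination port.
Already in the invoice (seller's account under CIF): origin terminal — exclude.
The CIF price already equals the CIF value: 141056.64
Ad valorem component: 141056.64 × 9.6% = 13541.44
Specific component: 8269 × 0.28 = 2315.32
Import duty = 13541.44 + 2315.32 = 15856.76
Buyer bears: destination terminal 1239.27 + brokerage 463.55 + delivery 2276.14 + duty 15856.76 = 19835.72
Landed cost = invoice 141056.64 + 19835.72 = 160892.36

Total landed cost: SGD 160892.36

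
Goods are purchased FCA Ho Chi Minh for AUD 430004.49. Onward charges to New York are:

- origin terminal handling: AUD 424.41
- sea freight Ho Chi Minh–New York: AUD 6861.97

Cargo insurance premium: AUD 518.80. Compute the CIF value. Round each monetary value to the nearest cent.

CIF value: AUD 437809.67

CIF = FCA price + pre-shipment costs + freight + insurance
CIF = 430004.49 + 424.41 + 6861.97 + 518.80 = 437809.67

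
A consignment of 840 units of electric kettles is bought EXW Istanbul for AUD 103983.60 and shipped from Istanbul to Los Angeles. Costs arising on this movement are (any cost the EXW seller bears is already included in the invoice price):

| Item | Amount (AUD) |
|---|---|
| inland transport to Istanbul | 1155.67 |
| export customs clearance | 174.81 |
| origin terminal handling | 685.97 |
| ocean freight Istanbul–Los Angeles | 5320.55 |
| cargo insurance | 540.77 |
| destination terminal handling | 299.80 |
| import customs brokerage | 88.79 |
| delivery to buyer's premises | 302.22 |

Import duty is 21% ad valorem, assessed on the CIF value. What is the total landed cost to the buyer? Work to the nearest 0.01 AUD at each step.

EXW: the seller makes goods available at their premises; the buyer bears all onward costs.
CIF value = EXW price + inland to port + export clearance + origin terminal + freight + insurance = 103983.60 + 1155.67 + 174.81 + 685.97 + 5320.55 + 540.77 = 111861.37
Import duty = 111861.37 × 21% = 23490.89
Buyer bears: inland to port 1155.67 + export clearance 174.81 + origin terminal 685.97 + freight 5320.55 + insurance 540.77 + destination terminal 299.80 + brokerage 88.79 + delivery 302.22 + duty 23490.89 = 32059.47
Landed cost = invoice 103983.60 + 32059.47 = 136043.07

Total landed cost: AUD 136043.07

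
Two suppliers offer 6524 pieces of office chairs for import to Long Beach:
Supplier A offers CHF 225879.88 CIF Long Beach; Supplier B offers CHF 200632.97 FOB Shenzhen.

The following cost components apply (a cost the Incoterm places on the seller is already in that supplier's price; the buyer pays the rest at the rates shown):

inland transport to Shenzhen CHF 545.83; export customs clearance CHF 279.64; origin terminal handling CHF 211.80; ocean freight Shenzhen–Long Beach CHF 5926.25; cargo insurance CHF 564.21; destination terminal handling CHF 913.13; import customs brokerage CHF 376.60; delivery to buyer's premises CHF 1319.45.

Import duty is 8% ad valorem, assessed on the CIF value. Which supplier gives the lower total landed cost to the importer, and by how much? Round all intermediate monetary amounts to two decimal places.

Supplier B is cheaper by CHF 20256.97

Supplier A (CIF):
The CIF price already equals the CIF value: 225879.88
Import duty = 225879.88 × 8% = 18070.39
Buyer bears (A): 913.13 + 376.60 + 1319.45 = 2609.18
Landed cost (A) = invoice 225879.88 + 2609.18 + duty 18070.39 = 246559.45
Supplier B (FOB):
CIF value = FOB price + freight + insurance = 200632.97 + 5926.25 + 564.21 = 207123.43
Import duty = 207123.43 × 8% = 16569.87
Buyer bears (B): 5926.25 + 564.21 + 913.13 + 376.60 + 1319.45 = 9099.64
Landed cost (B) = invoice 200632.97 + 9099.64 + duty 16569.87 = 226302.48
Difference = |246559.45 − 226302.48| = 20256.97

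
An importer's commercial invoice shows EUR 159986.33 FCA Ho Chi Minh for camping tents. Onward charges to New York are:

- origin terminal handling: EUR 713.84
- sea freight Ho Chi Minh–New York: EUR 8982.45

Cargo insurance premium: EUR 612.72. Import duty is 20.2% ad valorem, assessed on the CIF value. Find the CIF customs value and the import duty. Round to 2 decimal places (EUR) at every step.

CIF value: EUR 170295.34; import duty: EUR 34399.66

CIF = FCA price + pre-shipment costs + freight + insurance
CIF = 159986.33 + 713.84 + 8982.45 + 612.72 = 170295.34
Import duty = 170295.34 × 20.2% = 34399.66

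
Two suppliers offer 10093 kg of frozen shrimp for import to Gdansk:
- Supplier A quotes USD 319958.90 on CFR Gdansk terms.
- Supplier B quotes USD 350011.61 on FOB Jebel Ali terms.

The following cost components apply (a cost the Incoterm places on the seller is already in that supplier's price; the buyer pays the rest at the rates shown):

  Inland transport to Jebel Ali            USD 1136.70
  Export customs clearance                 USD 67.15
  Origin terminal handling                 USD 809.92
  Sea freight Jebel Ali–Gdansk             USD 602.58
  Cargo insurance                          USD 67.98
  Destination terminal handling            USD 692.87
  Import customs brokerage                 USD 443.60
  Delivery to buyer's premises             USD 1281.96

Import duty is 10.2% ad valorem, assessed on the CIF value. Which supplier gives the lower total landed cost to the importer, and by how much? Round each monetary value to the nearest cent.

Supplier A is cheaper by USD 33782.13

Supplier A (CFR):
CIF value = CFR price + insurance = 319958.90 + 67.98 = 320026.88
Import duty = 320026.88 × 10.2% = 32642.74
Buyer bears (A): 67.98 + 692.87 + 443.60 + 1281.96 = 2486.41
Landed cost (A) = invoice 319958.90 + 2486.41 + duty 32642.74 = 355088.05
Supplier B (FOB):
CIF value = FOB price + freight + insurance = 350011.61 + 602.58 + 67.98 = 350682.17
Import duty = 350682.17 × 10.2% = 35769.58
Buyer bears (B): 602.58 + 67.98 + 692.87 + 443.60 + 1281.96 = 3088.99
Landed cost (B) = invoice 350011.61 + 3088.99 + duty 35769.58 = 388870.18
Difference = |355088.05 − 388870.18| = 33782.13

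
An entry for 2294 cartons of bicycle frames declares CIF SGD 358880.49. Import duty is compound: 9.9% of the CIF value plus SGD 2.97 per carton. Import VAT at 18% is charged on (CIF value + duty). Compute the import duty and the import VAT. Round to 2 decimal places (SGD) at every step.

Import duty: SGD 42342.35; import VAT: SGD 72220.11

Ad valorem component: 358880.49 × 9.9% = 35529.17
Specific component: 2294 × 2.97 = 6813.18
Import duty = 35529.17 + 6813.18 = 42342.35
VAT base = CIF + duty = 358880.49 + 42342.35 = 401222.84
Import VAT = 401222.84 × 18% = 72220.11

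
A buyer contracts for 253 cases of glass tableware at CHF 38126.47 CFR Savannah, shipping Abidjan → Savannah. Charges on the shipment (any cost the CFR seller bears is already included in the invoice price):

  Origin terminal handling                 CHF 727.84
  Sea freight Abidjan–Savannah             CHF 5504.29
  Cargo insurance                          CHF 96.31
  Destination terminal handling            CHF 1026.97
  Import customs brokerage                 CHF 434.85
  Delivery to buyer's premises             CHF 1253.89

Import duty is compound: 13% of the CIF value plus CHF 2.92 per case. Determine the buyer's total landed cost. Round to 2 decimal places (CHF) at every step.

Total landed cost: CHF 46646.21

CFR: the seller pays costs through ocean freight to the destination port, but not insurance.
Already in the invoice (seller's account under CFR): origin terminal, freight — exclude.
CIF value = CFR price + insurance = 38126.47 + 96.31 = 38222.78
Ad valorem component: 38222.78 × 13% = 4968.96
Specific component: 253 × 2.92 = 738.76
Import duty = 4968.96 + 738.76 = 5707.72
Buyer bears: insurance 96.31 + destination terminal 1026.97 + brokerage 434.85 + delivery 1253.89 + duty 5707.72 = 8519.74
Landed cost = invoice 38126.47 + 8519.74 = 46646.21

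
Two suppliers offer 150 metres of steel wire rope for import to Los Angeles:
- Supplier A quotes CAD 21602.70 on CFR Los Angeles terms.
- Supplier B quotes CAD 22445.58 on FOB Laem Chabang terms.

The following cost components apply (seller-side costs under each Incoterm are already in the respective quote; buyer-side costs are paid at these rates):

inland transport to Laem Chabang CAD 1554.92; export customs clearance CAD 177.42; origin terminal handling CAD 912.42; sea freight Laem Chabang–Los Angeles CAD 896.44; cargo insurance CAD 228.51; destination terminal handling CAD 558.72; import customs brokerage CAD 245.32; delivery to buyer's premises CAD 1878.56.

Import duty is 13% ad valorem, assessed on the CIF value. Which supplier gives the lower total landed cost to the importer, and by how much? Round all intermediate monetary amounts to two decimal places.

Supplier A (CFR):
CIF value = CFR price + insurance = 21602.70 + 228.51 = 21831.21
Import duty = 21831.21 × 13% = 2838.06
Buyer bears (A): 228.51 + 558.72 + 245.32 + 1878.56 = 2911.11
Landed cost (A) = invoice 21602.70 + 2911.11 + duty 2838.06 = 27351.87
Supplier B (FOB):
CIF value = FOB price + freight + insurance = 22445.58 + 896.44 + 228.51 = 23570.53
Import duty = 23570.53 × 13% = 3064.17
Buyer bears (B): 896.44 + 228.51 + 558.72 + 245.32 + 1878.56 = 3807.55
Landed cost (B) = invoice 22445.58 + 3807.55 + duty 3064.17 = 29317.30
Difference = |27351.87 − 29317.30| = 1965.43

Supplier A is cheaper by CAD 1965.43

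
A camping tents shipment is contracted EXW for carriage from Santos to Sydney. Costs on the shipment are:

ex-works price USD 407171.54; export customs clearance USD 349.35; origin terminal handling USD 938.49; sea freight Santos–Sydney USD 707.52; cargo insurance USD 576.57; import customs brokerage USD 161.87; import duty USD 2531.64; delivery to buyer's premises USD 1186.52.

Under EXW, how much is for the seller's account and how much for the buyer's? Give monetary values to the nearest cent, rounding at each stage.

EXW: the seller makes goods available at their premises; the buyer bears all onward costs.
Seller's account: goods 407171.54 = 407171.54
Buyer's account: export clearance 349.35 + origin terminal 938.49 + freight 707.52 + insurance 576.57 + brokerage 161.87 + duty 2531.64 + delivery 1186.52 = 6451.96

Seller: USD 407171.54; buyer: USD 6451.96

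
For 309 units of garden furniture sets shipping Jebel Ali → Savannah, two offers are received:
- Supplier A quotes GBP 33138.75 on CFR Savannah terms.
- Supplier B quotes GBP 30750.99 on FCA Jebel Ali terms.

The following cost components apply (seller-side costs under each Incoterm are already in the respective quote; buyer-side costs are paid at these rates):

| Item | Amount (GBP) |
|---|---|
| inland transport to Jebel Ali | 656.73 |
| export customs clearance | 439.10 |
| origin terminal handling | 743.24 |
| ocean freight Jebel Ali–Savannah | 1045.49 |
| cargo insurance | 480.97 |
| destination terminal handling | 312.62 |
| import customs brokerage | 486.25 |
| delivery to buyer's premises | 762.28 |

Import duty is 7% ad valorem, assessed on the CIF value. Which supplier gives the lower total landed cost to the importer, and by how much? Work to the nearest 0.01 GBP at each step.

Supplier B is cheaper by GBP 640.96

Supplier A (CFR):
CIF value = CFR price + insurance = 33138.75 + 480.97 = 33619.72
Import duty = 33619.72 × 7% = 2353.38
Buyer bears (A): 480.97 + 312.62 + 486.25 + 762.28 = 2042.12
Landed cost (A) = invoice 33138.75 + 2042.12 + duty 2353.38 = 37534.25
Supplier B (FCA):
CIF value = FCA price + origin terminal + freight + insurance = 30750.99 + 743.24 + 1045.49 + 480.97 = 33020.69
Import duty = 33020.69 × 7% = 2311.45
Buyer bears (B): 743.24 + 1045.49 + 480.97 + 312.62 + 486.25 + 762.28 = 3830.85
Landed cost (B) = invoice 30750.99 + 3830.85 + duty 2311.45 = 36893.29
Difference = |37534.25 − 36893.29| = 640.96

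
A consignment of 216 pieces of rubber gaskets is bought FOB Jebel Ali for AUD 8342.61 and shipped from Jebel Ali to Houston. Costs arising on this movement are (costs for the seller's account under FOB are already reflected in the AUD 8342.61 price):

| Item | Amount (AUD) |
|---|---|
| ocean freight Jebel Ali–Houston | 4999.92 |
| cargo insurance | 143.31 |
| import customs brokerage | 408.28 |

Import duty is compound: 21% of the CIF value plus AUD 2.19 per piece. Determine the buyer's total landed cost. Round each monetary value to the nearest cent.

FOB: the seller bears costs until goods are on board at the origin port; the buyer bears freight, insurance and all costs thereafter.
CIF value = FOB price + freight + insurance = 8342.61 + 4999.92 + 143.31 = 13485.84
Ad valorem component: 13485.84 × 21% = 2832.03
Specific component: 216 × 2.19 = 473.04
Import duty = 2832.03 + 473.04 = 3305.07
Buyer bears: freight 4999.92 + insurance 143.31 + brokerage 408.28 + duty 3305.07 = 8856.58
Landed cost = invoice 8342.61 + 8856.58 = 17199.19

Total landed cost: AUD 17199.19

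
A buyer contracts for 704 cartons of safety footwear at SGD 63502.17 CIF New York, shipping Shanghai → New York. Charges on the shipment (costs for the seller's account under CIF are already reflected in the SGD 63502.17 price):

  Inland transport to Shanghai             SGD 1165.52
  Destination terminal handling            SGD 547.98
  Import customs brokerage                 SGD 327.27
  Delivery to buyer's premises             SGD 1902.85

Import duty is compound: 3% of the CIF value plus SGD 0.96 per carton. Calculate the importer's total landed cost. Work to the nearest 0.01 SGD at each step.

CIF: the seller pays costs through ocean freight and marine insurance to the destination port.
Already in the invoice (seller's account under CIF): inland to port — exclude.
The CIF price already equals the CIF value: 63502.17
Ad valorem component: 63502.17 × 3% = 1905.07
Specific component: 704 × 0.96 = 675.84
Import duty = 1905.07 + 675.84 = 2580.91
Buyer bears: destination terminal 547.98 + brokerage 327.27 + delivery 1902.85 + duty 2580.91 = 5359.01
Landed cost = invoice 63502.17 + 5359.01 = 68861.18

Total landed cost: SGD 68861.18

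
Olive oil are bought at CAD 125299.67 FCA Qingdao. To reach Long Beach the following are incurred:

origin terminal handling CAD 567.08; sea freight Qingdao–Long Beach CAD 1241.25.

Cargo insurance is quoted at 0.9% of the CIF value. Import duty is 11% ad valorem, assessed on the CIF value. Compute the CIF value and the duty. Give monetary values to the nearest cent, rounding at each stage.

Let C be the CIF value. C = FCA price + pre-shipment costs + freight + 0.9% × C
C − 0.9% × C = 125299.67 + 567.08 + 1241.25
0.991 × C = 127108.00
C = 127108.00 / 0.991 = 128262.36
Insurance premium = 0.9% × 128262.36 = 1154.36
Import duty = 128262.36 × 11% = 14108.86

CIF value: CAD 128262.36; import duty: CAD 14108.86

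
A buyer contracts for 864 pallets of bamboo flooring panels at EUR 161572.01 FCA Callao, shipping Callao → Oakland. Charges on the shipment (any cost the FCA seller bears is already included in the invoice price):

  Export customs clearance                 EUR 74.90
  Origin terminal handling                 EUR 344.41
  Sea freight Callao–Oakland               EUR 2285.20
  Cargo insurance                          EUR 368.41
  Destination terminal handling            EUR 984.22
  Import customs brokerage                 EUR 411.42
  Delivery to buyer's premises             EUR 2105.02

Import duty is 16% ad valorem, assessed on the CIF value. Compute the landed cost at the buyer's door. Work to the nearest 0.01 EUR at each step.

FCA: the seller delivers export-cleared goods to the carrier; the buyer bears costs from that point.
Already in the invoice (seller's account under FCA): export clearance — exclude.
CIF value = FCA price + origin terminal + freight + insurance = 161572.01 + 344.41 + 2285.20 + 368.41 = 164570.03
Import duty = 164570.03 × 16% = 26331.20
Buyer bears: origin terminal 344.41 + freight 2285.20 + insurance 368.41 + destination terminal 984.22 + brokerage 411.42 + delivery 2105.02 + duty 26331.20 = 32829.88
Landed cost = invoice 161572.01 + 32829.88 = 194401.89

Total landed cost: EUR 194401.89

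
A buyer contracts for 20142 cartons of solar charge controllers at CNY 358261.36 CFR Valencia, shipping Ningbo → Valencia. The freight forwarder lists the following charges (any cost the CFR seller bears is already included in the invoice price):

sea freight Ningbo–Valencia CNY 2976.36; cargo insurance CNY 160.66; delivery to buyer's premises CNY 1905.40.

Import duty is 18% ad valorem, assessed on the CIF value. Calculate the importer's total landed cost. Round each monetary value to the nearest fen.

Total landed cost: CNY 424843.38

CFR: the seller pays costs through ocean freight to the destination port, but not insurance.
Already in the invoice (seller's account under CFR): freight — exclude.
CIF value = CFR price + insurance = 358261.36 + 160.66 = 358422.02
Import duty = 358422.02 × 18% = 64515.96
Buyer bears: insurance 160.66 + delivery 1905.40 + duty 64515.96 = 66582.02
Landed cost = invoice 358261.36 + 66582.02 = 424843.38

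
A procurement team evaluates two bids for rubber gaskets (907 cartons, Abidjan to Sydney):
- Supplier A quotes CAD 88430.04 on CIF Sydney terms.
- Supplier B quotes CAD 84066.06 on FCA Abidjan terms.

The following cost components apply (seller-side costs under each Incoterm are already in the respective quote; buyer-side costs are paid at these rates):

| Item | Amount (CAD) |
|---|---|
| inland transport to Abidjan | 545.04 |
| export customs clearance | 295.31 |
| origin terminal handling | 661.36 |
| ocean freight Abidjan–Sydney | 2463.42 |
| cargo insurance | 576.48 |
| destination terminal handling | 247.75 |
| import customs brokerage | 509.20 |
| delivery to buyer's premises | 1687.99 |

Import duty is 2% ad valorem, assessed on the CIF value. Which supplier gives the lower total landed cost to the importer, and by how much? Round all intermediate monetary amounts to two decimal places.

Supplier B is cheaper by CAD 675.97

Supplier A (CIF):
The CIF price already equals the CIF value: 88430.04
Import duty = 88430.04 × 2% = 1768.60
Buyer bears (A): 247.75 + 509.20 + 1687.99 = 2444.94
Landed cost (A) = invoice 88430.04 + 2444.94 + duty 1768.60 = 92643.58
Supplier B (FCA):
CIF value = FCA price + origin terminal + freight + insurance = 84066.06 + 661.36 + 2463.42 + 576.48 = 87767.32
Import duty = 87767.32 × 2% = 1755.35
Buyer bears (B): 661.36 + 2463.42 + 576.48 + 247.75 + 509.20 + 1687.99 = 6146.20
Landed cost (B) = invoice 84066.06 + 6146.20 + duty 1755.35 = 91967.61
Difference = |92643.58 − 91967.61| = 675.97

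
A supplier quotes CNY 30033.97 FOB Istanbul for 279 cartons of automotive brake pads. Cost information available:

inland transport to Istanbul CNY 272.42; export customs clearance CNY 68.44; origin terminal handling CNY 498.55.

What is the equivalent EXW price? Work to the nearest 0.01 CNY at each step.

From FOB to EXW, the seller no longer bears: inland to port, export clearance, origin terminal.
EXW price = 30033.97 − 272.42 − 68.44 − 498.55 = 29194.56

EXW price: CNY 29194.56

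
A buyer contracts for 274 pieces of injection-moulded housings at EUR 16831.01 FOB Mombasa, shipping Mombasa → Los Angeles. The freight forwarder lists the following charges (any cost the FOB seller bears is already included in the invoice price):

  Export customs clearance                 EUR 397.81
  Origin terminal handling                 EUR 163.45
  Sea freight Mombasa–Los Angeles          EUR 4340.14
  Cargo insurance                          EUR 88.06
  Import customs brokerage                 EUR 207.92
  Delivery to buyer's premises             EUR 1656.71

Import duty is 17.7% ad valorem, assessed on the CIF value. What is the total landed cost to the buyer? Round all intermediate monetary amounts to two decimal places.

Total landed cost: EUR 26886.72

FOB: the seller bears costs until goods are on board at the origin port; the buyer bears freight, insurance and all costs thereafter.
Already in the invoice (seller's account under FOB): export clearance, origin terminal — exclude.
CIF value = FOB price + freight + insurance = 16831.01 + 4340.14 + 88.06 = 21259.21
Import duty = 21259.21 × 17.7% = 3762.88
Buyer bears: freight 4340.14 + insurance 88.06 + brokerage 207.92 + delivery 1656.71 + duty 3762.88 = 10055.71
Landed cost = invoice 16831.01 + 10055.71 = 26886.72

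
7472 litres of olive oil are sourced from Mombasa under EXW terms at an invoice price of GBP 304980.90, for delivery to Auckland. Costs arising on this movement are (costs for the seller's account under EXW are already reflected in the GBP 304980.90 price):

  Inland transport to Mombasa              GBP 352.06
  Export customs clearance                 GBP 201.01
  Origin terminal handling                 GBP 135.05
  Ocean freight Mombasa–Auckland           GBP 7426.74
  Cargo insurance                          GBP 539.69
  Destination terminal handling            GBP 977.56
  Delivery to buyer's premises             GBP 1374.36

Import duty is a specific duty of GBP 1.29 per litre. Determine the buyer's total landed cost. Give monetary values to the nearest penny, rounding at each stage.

Total landed cost: GBP 325626.25

EXW: the seller makes goods available at their premises; the buyer bears all onward costs.
CIF value = EXW price + inland to port + export clearance + origin terminal + freight + insurance = 304980.90 + 352.06 + 201.01 + 135.05 + 7426.74 + 539.69 = 313635.45
Import duty = 7472 × 1.29 = 9638.88
Buyer bears: inland to port 352.06 + export clearance 201.01 + origin terminal 135.05 + freight 7426.74 + insurance 539.69 + destination terminal 977.56 + delivery 1374.36 + duty 9638.88 = 20645.35
Landed cost = invoice 304980.90 + 20645.35 = 325626.25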